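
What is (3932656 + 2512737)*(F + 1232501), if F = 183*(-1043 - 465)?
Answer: 6165256884041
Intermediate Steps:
F = -275964 (F = 183*(-1508) = -275964)
(3932656 + 2512737)*(F + 1232501) = (3932656 + 2512737)*(-275964 + 1232501) = 6445393*956537 = 6165256884041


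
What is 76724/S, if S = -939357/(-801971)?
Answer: 61530423004/939357 ≈ 65503.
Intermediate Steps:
S = 939357/801971 (S = -939357*(-1/801971) = 939357/801971 ≈ 1.1713)
76724/S = 76724/(939357/801971) = 76724*(801971/939357) = 61530423004/939357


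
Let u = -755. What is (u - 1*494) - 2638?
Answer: -3887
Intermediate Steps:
(u - 1*494) - 2638 = (-755 - 1*494) - 2638 = (-755 - 494) - 2638 = -1249 - 2638 = -3887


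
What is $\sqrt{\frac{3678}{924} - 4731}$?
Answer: $\frac{i \sqrt{112105994}}{154} \approx 68.753 i$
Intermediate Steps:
$\sqrt{\frac{3678}{924} - 4731} = \sqrt{3678 \cdot \frac{1}{924} - 4731} = \sqrt{\frac{613}{154} - 4731} = \sqrt{- \frac{727961}{154}} = \frac{i \sqrt{112105994}}{154}$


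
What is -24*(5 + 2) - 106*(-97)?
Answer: 10114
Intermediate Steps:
-24*(5 + 2) - 106*(-97) = -24*7 + 10282 = -168 + 10282 = 10114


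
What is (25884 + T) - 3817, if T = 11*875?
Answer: 31692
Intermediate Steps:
T = 9625
(25884 + T) - 3817 = (25884 + 9625) - 3817 = 35509 - 3817 = 31692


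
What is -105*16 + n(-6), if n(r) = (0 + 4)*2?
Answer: -1672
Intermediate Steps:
n(r) = 8 (n(r) = 4*2 = 8)
-105*16 + n(-6) = -105*16 + 8 = -1680 + 8 = -1672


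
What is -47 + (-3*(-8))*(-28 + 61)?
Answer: 745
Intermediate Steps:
-47 + (-3*(-8))*(-28 + 61) = -47 + 24*33 = -47 + 792 = 745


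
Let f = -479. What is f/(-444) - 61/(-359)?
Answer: 199045/159396 ≈ 1.2487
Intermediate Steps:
f/(-444) - 61/(-359) = -479/(-444) - 61/(-359) = -479*(-1/444) - 61*(-1/359) = 479/444 + 61/359 = 199045/159396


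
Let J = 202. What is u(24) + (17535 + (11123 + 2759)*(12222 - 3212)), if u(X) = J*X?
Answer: 125099203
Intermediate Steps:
u(X) = 202*X
u(24) + (17535 + (11123 + 2759)*(12222 - 3212)) = 202*24 + (17535 + (11123 + 2759)*(12222 - 3212)) = 4848 + (17535 + 13882*9010) = 4848 + (17535 + 125076820) = 4848 + 125094355 = 125099203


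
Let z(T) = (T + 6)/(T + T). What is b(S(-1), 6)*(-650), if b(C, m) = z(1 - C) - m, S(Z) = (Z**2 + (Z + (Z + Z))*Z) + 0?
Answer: 4225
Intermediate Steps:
z(T) = (6 + T)/(2*T) (z(T) = (6 + T)/((2*T)) = (6 + T)*(1/(2*T)) = (6 + T)/(2*T))
S(Z) = 4*Z**2 (S(Z) = (Z**2 + (Z + 2*Z)*Z) + 0 = (Z**2 + (3*Z)*Z) + 0 = (Z**2 + 3*Z**2) + 0 = 4*Z**2 + 0 = 4*Z**2)
b(C, m) = -m + (7 - C)/(2*(1 - C)) (b(C, m) = (6 + (1 - C))/(2*(1 - C)) - m = (7 - C)/(2*(1 - C)) - m = -m + (7 - C)/(2*(1 - C)))
b(S(-1), 6)*(-650) = ((-7 + 4*(-1)**2 - 2*6*(-1 + 4*(-1)**2))/(2*(-1 + 4*(-1)**2)))*(-650) = ((-7 + 4*1 - 2*6*(-1 + 4*1))/(2*(-1 + 4*1)))*(-650) = ((-7 + 4 - 2*6*(-1 + 4))/(2*(-1 + 4)))*(-650) = ((1/2)*(-7 + 4 - 2*6*3)/3)*(-650) = ((1/2)*(1/3)*(-7 + 4 - 36))*(-650) = ((1/2)*(1/3)*(-39))*(-650) = -13/2*(-650) = 4225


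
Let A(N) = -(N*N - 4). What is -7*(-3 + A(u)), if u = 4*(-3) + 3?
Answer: 560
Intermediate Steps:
u = -9 (u = -12 + 3 = -9)
A(N) = 4 - N² (A(N) = -(N² - 4) = -(-4 + N²) = 4 - N²)
-7*(-3 + A(u)) = -7*(-3 + (4 - 1*(-9)²)) = -7*(-3 + (4 - 1*81)) = -7*(-3 + (4 - 81)) = -7*(-3 - 77) = -7*(-80) = 560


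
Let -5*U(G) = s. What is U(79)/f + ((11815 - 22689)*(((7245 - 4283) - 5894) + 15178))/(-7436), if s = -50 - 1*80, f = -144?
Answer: 184377685/10296 ≈ 17908.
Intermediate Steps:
s = -130 (s = -50 - 80 = -130)
U(G) = 26 (U(G) = -⅕*(-130) = 26)
U(79)/f + ((11815 - 22689)*(((7245 - 4283) - 5894) + 15178))/(-7436) = 26/(-144) + ((11815 - 22689)*(((7245 - 4283) - 5894) + 15178))/(-7436) = 26*(-1/144) - 10874*((2962 - 5894) + 15178)*(-1/7436) = -13/72 - 10874*(-2932 + 15178)*(-1/7436) = -13/72 - 10874*12246*(-1/7436) = -13/72 - 133163004*(-1/7436) = -13/72 + 2560827/143 = 184377685/10296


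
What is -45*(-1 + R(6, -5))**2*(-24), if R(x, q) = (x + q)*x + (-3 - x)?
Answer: 17280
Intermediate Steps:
R(x, q) = -3 - x + x*(q + x) (R(x, q) = (q + x)*x + (-3 - x) = x*(q + x) + (-3 - x) = -3 - x + x*(q + x))
-45*(-1 + R(6, -5))**2*(-24) = -45*(-1 + (-3 + 6**2 - 1*6 - 5*6))**2*(-24) = -45*(-1 + (-3 + 36 - 6 - 30))**2*(-24) = -45*(-1 - 3)**2*(-24) = -45*(-4)**2*(-24) = -45*16*(-24) = -720*(-24) = 17280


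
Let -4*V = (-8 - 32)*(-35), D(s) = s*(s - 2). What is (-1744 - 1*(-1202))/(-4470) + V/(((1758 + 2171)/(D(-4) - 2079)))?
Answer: 1608588509/8781315 ≈ 183.18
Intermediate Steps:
D(s) = s*(-2 + s)
V = -350 (V = -(-8 - 32)*(-35)/4 = -(-10)*(-35) = -¼*1400 = -350)
(-1744 - 1*(-1202))/(-4470) + V/(((1758 + 2171)/(D(-4) - 2079))) = (-1744 - 1*(-1202))/(-4470) - 350*(-4*(-2 - 4) - 2079)/(1758 + 2171) = (-1744 + 1202)*(-1/4470) - 350/(3929/(-4*(-6) - 2079)) = -542*(-1/4470) - 350/(3929/(24 - 2079)) = 271/2235 - 350/(3929/(-2055)) = 271/2235 - 350/(3929*(-1/2055)) = 271/2235 - 350/(-3929/2055) = 271/2235 - 350*(-2055/3929) = 271/2235 + 719250/3929 = 1608588509/8781315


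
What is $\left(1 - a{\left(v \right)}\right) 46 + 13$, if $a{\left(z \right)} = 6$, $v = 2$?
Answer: $-217$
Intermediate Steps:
$\left(1 - a{\left(v \right)}\right) 46 + 13 = \left(1 - 6\right) 46 + 13 = \left(-5\right) 46 + 13 = -230 + 13 = -217$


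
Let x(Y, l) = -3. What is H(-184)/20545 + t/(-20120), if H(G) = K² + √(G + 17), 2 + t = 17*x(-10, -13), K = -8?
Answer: 475313/82673080 + I*√167/20545 ≈ 0.0057493 + 0.000629*I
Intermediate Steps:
t = -53 (t = -2 + 17*(-3) = -2 - 51 = -53)
H(G) = 64 + √(17 + G) (H(G) = (-8)² + √(G + 17) = 64 + √(17 + G))
H(-184)/20545 + t/(-20120) = (64 + √(17 - 184))/20545 - 53/(-20120) = (64 + √(-167))*(1/20545) - 53*(-1/20120) = (64 + I*√167)*(1/20545) + 53/20120 = (64/20545 + I*√167/20545) + 53/20120 = 475313/82673080 + I*√167/20545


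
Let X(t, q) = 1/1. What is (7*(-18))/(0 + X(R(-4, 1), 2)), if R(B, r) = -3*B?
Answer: -126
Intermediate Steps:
X(t, q) = 1
(7*(-18))/(0 + X(R(-4, 1), 2)) = (7*(-18))/(0 + 1) = -126/1 = -126*1 = -126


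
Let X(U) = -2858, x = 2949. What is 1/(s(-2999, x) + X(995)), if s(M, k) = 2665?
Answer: -1/193 ≈ -0.0051813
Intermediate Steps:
1/(s(-2999, x) + X(995)) = 1/(2665 - 2858) = 1/(-193) = -1/193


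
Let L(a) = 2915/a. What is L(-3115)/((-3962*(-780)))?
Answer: -583/1925294280 ≈ -3.0281e-7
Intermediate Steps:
L(-3115)/((-3962*(-780))) = (2915/(-3115))/((-3962*(-780))) = (2915*(-1/3115))/3090360 = -583/623*1/3090360 = -583/1925294280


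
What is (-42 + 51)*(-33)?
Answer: -297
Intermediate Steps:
(-42 + 51)*(-33) = 9*(-33) = -297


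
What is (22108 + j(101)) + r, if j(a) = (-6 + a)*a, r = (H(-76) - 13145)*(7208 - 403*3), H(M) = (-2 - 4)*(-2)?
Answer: -78753164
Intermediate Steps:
H(M) = 12 (H(M) = -6*(-2) = 12)
r = -78784867 (r = (12 - 13145)*(7208 - 403*3) = -13133*(7208 - 1209) = -13133*5999 = -78784867)
j(a) = a*(-6 + a)
(22108 + j(101)) + r = (22108 + 101*(-6 + 101)) - 78784867 = (22108 + 101*95) - 78784867 = (22108 + 9595) - 78784867 = 31703 - 78784867 = -78753164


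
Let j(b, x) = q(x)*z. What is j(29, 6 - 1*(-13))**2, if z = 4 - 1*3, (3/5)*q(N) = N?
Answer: 9025/9 ≈ 1002.8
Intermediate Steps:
q(N) = 5*N/3
z = 1 (z = 4 - 3 = 1)
j(b, x) = 5*x/3 (j(b, x) = (5*x/3)*1 = 5*x/3)
j(29, 6 - 1*(-13))**2 = (5*(6 - 1*(-13))/3)**2 = (5*(6 + 13)/3)**2 = ((5/3)*19)**2 = (95/3)**2 = 9025/9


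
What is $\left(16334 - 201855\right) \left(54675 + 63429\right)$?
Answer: $-21910772184$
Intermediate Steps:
$\left(16334 - 201855\right) \left(54675 + 63429\right) = \left(-185521\right) 118104 = -21910772184$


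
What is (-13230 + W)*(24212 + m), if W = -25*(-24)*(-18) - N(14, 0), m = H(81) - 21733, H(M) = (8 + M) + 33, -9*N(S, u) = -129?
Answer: -62539311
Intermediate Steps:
N(S, u) = 43/3 (N(S, u) = -⅑*(-129) = 43/3)
H(M) = 41 + M
m = -21611 (m = (41 + 81) - 21733 = 122 - 21733 = -21611)
W = -32443/3 (W = -25*(-24)*(-18) - 1*43/3 = 600*(-18) - 43/3 = -10800 - 43/3 = -32443/3 ≈ -10814.)
(-13230 + W)*(24212 + m) = (-13230 - 32443/3)*(24212 - 21611) = -72133/3*2601 = -62539311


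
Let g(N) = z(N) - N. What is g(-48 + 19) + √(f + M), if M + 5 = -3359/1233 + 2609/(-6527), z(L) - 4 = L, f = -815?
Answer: 4 + I*√5923469002352290/2682597 ≈ 4.0 + 28.69*I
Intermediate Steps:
z(L) = 4 + L
M = -65380045/8047791 (M = -5 + (-3359/1233 + 2609/(-6527)) = -5 + (-3359*1/1233 + 2609*(-1/6527)) = -5 + (-3359/1233 - 2609/6527) = -5 - 25141090/8047791 = -65380045/8047791 ≈ -8.1240)
g(N) = 4 (g(N) = (4 + N) - N = 4)
g(-48 + 19) + √(f + M) = 4 + √(-815 - 65380045/8047791) = 4 + √(-6624329710/8047791) = 4 + I*√5923469002352290/2682597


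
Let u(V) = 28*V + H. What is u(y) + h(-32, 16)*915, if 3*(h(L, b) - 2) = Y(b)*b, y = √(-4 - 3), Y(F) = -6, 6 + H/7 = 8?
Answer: -27436 + 28*I*√7 ≈ -27436.0 + 74.081*I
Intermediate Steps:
H = 14 (H = -42 + 7*8 = -42 + 56 = 14)
y = I*√7 (y = √(-7) = I*√7 ≈ 2.6458*I)
h(L, b) = 2 - 2*b (h(L, b) = 2 + (-6*b)/3 = 2 - 2*b)
u(V) = 14 + 28*V (u(V) = 28*V + 14 = 14 + 28*V)
u(y) + h(-32, 16)*915 = (14 + 28*(I*√7)) + (2 - 2*16)*915 = (14 + 28*I*√7) + (2 - 32)*915 = (14 + 28*I*√7) - 30*915 = (14 + 28*I*√7) - 27450 = -27436 + 28*I*√7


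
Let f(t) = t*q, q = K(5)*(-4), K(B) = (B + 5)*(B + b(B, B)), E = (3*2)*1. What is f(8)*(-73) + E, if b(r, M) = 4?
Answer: 210246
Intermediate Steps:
E = 6 (E = 6*1 = 6)
K(B) = (4 + B)*(5 + B) (K(B) = (B + 5)*(B + 4) = (5 + B)*(4 + B) = (4 + B)*(5 + B))
q = -360 (q = (20 + 5**2 + 9*5)*(-4) = (20 + 25 + 45)*(-4) = 90*(-4) = -360)
f(t) = -360*t (f(t) = t*(-360) = -360*t)
f(8)*(-73) + E = -360*8*(-73) + 6 = -2880*(-73) + 6 = 210240 + 6 = 210246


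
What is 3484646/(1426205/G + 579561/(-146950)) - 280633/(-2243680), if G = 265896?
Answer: 152746406900641776602251/62237297151772960 ≈ 2.4543e+6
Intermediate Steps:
3484646/(1426205/G + 579561/(-146950)) - 280633/(-2243680) = 3484646/(1426205/265896 + 579561/(-146950)) - 280633/(-2243680) = 3484646/(1426205*(1/265896) + 579561*(-1/146950)) - 280633*(-1/2243680) = 3484646/(1426205/265896 - 579561/146950) + 280633/2243680 = 3484646/(27738936547/19536708600) + 280633/2243680 = 3484646*(19536708600/27738936547) + 280633/2243680 = 68078513476155600/27738936547 + 280633/2243680 = 152746406900641776602251/62237297151772960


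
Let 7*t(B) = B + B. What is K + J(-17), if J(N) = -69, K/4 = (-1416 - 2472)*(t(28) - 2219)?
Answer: 34385403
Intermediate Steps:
t(B) = 2*B/7 (t(B) = (B + B)/7 = (2*B)/7 = 2*B/7)
K = 34385472 (K = 4*((-1416 - 2472)*((2/7)*28 - 2219)) = 4*(-3888*(8 - 2219)) = 4*(-3888*(-2211)) = 4*8596368 = 34385472)
K + J(-17) = 34385472 - 69 = 34385403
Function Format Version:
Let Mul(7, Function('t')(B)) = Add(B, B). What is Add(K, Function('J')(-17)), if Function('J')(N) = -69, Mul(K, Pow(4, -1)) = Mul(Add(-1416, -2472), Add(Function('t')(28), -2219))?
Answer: 34385403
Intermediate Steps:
Function('t')(B) = Mul(Rational(2, 7), B) (Function('t')(B) = Mul(Rational(1, 7), Add(B, B)) = Mul(Rational(1, 7), Mul(2, B)) = Mul(Rational(2, 7), B))
K = 34385472 (K = Mul(4, Mul(Add(-1416, -2472), Add(Mul(Rational(2, 7), 28), -2219))) = Mul(4, Mul(-3888, Add(8, -2219))) = Mul(4, Mul(-3888, -2211)) = Mul(4, 8596368) = 34385472)
Add(K, Function('J')(-17)) = Add(34385472, -69) = 34385403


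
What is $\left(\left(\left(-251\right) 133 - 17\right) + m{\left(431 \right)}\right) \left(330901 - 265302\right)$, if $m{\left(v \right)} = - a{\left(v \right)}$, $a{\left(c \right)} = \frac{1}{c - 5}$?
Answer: $- \frac{933368877199}{426} \approx -2.191 \cdot 10^{9}$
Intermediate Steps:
$a{\left(c \right)} = \frac{1}{-5 + c}$
$m{\left(v \right)} = - \frac{1}{-5 + v}$
$\left(\left(\left(-251\right) 133 - 17\right) + m{\left(431 \right)}\right) \left(330901 - 265302\right) = \left(\left(\left(-251\right) 133 - 17\right) - \frac{1}{-5 + 431}\right) \left(330901 - 265302\right) = \left(\left(-33383 - 17\right) - \frac{1}{426}\right) 65599 = \left(-33400 - \frac{1}{426}\right) 65599 = \left(- \frac{14228401}{426}\right) 65599 = - \frac{933368877199}{426}$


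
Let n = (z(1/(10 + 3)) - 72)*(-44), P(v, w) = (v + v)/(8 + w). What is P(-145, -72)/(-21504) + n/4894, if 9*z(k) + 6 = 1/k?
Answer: 3233595907/5051547648 ≈ 0.64012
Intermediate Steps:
P(v, w) = 2*v/(8 + w) (P(v, w) = (2*v)/(8 + w) = 2*v/(8 + w))
z(k) = -⅔ + 1/(9*k)
n = 28204/9 (n = ((1 - 6/(10 + 3))/(9*(1/(10 + 3))) - 72)*(-44) = ((1 - 6/13)/(9*(1/13)) - 72)*(-44) = ((1 - 6*1/13)/(9*(1/13)) - 72)*(-44) = ((⅑)*13*(1 - 6/13) - 72)*(-44) = ((⅑)*13*(7/13) - 72)*(-44) = (7/9 - 72)*(-44) = -641/9*(-44) = 28204/9 ≈ 3133.8)
P(-145, -72)/(-21504) + n/4894 = (2*(-145)/(8 - 72))/(-21504) + (28204/9)/4894 = (2*(-145)/(-64))*(-1/21504) + (28204/9)*(1/4894) = (2*(-145)*(-1/64))*(-1/21504) + 14102/22023 = (145/32)*(-1/21504) + 14102/22023 = -145/688128 + 14102/22023 = 3233595907/5051547648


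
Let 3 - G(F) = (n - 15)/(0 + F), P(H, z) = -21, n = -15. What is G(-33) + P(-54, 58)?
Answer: -208/11 ≈ -18.909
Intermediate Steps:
G(F) = 3 + 30/F (G(F) = 3 - (-15 - 15)/(0 + F) = 3 - (-30)/F = 3 + 30/F)
G(-33) + P(-54, 58) = (3 + 30/(-33)) - 21 = (3 + 30*(-1/33)) - 21 = (3 - 10/11) - 21 = 23/11 - 21 = -208/11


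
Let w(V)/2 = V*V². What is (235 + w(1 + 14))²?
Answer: 48790225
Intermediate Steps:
w(V) = 2*V³ (w(V) = 2*(V*V²) = 2*V³)
(235 + w(1 + 14))² = (235 + 2*(1 + 14)³)² = (235 + 2*15³)² = (235 + 2*3375)² = (235 + 6750)² = 6985² = 48790225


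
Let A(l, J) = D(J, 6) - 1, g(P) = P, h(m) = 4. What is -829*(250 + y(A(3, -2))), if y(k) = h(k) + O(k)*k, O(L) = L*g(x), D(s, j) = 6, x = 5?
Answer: -314191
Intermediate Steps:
A(l, J) = 5 (A(l, J) = 6 - 1 = 5)
O(L) = 5*L (O(L) = L*5 = 5*L)
y(k) = 4 + 5*k² (y(k) = 4 + (5*k)*k = 4 + 5*k²)
-829*(250 + y(A(3, -2))) = -829*(250 + (4 + 5*5²)) = -829*(250 + (4 + 5*25)) = -829*(250 + (4 + 125)) = -829*(250 + 129) = -829*379 = -314191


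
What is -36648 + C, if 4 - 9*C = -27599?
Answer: -33581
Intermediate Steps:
C = 3067 (C = 4/9 - ⅑*(-27599) = 4/9 + 27599/9 = 3067)
-36648 + C = -36648 + 3067 = -33581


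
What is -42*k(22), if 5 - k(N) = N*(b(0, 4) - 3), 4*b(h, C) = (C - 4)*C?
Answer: -2982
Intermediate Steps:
b(h, C) = C*(-4 + C)/4 (b(h, C) = ((C - 4)*C)/4 = ((-4 + C)*C)/4 = (C*(-4 + C))/4 = C*(-4 + C)/4)
k(N) = 5 + 3*N (k(N) = 5 - N*((¼)*4*(-4 + 4) - 3) = 5 - N*((¼)*4*0 - 3) = 5 - N*(0 - 3) = 5 - N*(-3) = 5 - (-3)*N = 5 + 3*N)
-42*k(22) = -42*(5 + 3*22) = -42*(5 + 66) = -42*71 = -2982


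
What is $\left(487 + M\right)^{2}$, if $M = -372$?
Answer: $13225$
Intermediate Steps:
$\left(487 + M\right)^{2} = \left(487 - 372\right)^{2} = 115^{2} = 13225$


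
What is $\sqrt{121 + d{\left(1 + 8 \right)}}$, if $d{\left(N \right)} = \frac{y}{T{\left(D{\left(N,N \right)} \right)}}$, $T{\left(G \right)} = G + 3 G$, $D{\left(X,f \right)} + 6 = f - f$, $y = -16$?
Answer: $\frac{\sqrt{1095}}{3} \approx 11.03$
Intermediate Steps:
$D{\left(X,f \right)} = -6$ ($D{\left(X,f \right)} = -6 + \left(f - f\right) = -6 + 0 = -6$)
$T{\left(G \right)} = 4 G$
$d{\left(N \right)} = \frac{2}{3}$ ($d{\left(N \right)} = - \frac{16}{4 \left(-6\right)} = - \frac{16}{-24} = \left(-16\right) \left(- \frac{1}{24}\right) = \frac{2}{3}$)
$\sqrt{121 + d{\left(1 + 8 \right)}} = \sqrt{121 + \frac{2}{3}} = \sqrt{\frac{365}{3}} = \frac{\sqrt{1095}}{3}$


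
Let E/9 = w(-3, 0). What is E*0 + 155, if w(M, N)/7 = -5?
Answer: 155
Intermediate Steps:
w(M, N) = -35 (w(M, N) = 7*(-5) = -35)
E = -315 (E = 9*(-35) = -315)
E*0 + 155 = -315*0 + 155 = 0 + 155 = 155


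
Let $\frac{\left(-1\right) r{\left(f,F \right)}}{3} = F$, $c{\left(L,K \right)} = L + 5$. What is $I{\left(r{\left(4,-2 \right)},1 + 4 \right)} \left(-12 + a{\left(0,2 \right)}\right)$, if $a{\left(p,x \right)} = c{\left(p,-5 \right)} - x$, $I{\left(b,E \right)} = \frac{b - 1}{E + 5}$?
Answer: $- \frac{9}{2} \approx -4.5$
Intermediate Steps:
$c{\left(L,K \right)} = 5 + L$
$r{\left(f,F \right)} = - 3 F$
$I{\left(b,E \right)} = \frac{-1 + b}{5 + E}$
$a{\left(p,x \right)} = 5 + p - x$ ($a{\left(p,x \right)} = \left(5 + p\right) - x = 5 + p - x$)
$I{\left(r{\left(4,-2 \right)},1 + 4 \right)} \left(-12 + a{\left(0,2 \right)}\right) = \frac{-1 - -6}{5 + \left(1 + 4\right)} \left(-12 + \left(5 + 0 - 2\right)\right) = \frac{-1 + 6}{5 + 5} \left(-12 + \left(5 + 0 - 2\right)\right) = \frac{1}{10} \cdot 5 \left(-12 + 3\right) = \frac{1}{10} \cdot 5 \left(-9\right) = \frac{1}{2} \left(-9\right) = - \frac{9}{2}$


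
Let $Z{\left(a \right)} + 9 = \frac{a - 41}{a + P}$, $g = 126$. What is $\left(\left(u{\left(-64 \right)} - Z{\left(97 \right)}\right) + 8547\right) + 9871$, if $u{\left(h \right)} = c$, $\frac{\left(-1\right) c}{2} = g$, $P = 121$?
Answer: $\frac{1981047}{109} \approx 18175.0$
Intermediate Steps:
$c = -252$ ($c = \left(-2\right) 126 = -252$)
$Z{\left(a \right)} = -9 + \frac{-41 + a}{121 + a}$ ($Z{\left(a \right)} = -9 + \frac{a - 41}{a + 121} = -9 + \frac{-41 + a}{121 + a}$)
$u{\left(h \right)} = -252$
$\left(\left(u{\left(-64 \right)} - Z{\left(97 \right)}\right) + 8547\right) + 9871 = \left(\left(-252 - \frac{2 \left(-565 - 388\right)}{121 + 97}\right) + 8547\right) + 9871 = \left(\left(-252 - \frac{2 \left(-565 - 388\right)}{218}\right) + 8547\right) + 9871 = \left(\left(-252 - 2 \cdot \frac{1}{218} \left(-953\right)\right) + 8547\right) + 9871 = \left(\left(-252 - - \frac{953}{109}\right) + 8547\right) + 9871 = \left(\left(-252 + \frac{953}{109}\right) + 8547\right) + 9871 = \left(- \frac{26515}{109} + 8547\right) + 9871 = \frac{905108}{109} + 9871 = \frac{1981047}{109}$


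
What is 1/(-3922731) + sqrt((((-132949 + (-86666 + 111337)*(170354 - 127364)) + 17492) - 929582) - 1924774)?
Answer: -1/3922731 + sqrt(1057636477) ≈ 32521.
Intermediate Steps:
1/(-3922731) + sqrt((((-132949 + (-86666 + 111337)*(170354 - 127364)) + 17492) - 929582) - 1924774) = -1/3922731 + sqrt((((-132949 + 24671*42990) + 17492) - 929582) - 1924774) = -1/3922731 + sqrt((((-132949 + 1060606290) + 17492) - 929582) - 1924774) = -1/3922731 + sqrt(((1060473341 + 17492) - 929582) - 1924774) = -1/3922731 + sqrt((1060490833 - 929582) - 1924774) = -1/3922731 + sqrt(1059561251 - 1924774) = -1/3922731 + sqrt(1057636477)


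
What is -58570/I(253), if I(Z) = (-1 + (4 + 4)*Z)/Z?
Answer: -14818210/2023 ≈ -7324.9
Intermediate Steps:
I(Z) = (-1 + 8*Z)/Z
-58570/I(253) = -58570/(8 - 1/253) = -58570/2023/253 = -58570*253/2023 = -14818210/2023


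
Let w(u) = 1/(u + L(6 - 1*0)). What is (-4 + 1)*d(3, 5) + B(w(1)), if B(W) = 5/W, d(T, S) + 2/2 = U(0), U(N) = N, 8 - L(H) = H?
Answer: 18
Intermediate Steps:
L(H) = 8 - H
d(T, S) = -1 (d(T, S) = -1 + 0 = -1)
w(u) = 1/(2 + u) (w(u) = 1/(u + (8 - (6 - 1*0))) = 1/(u + (8 - (6 + 0))) = 1/(u + (8 - 1*6)) = 1/(u + (8 - 6)) = 1/(u + 2) = 1/(2 + u))
(-4 + 1)*d(3, 5) + B(w(1)) = (-4 + 1)*(-1) + 5/(1/(2 + 1)) = -3*(-1) + 5/(1/3) = 3 + 5/(⅓) = 3 + 5*3 = 3 + 15 = 18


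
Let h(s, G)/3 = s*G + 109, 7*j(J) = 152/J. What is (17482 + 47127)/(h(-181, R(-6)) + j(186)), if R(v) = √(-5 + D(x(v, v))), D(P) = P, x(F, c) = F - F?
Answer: 8956900925427/670135485454 + 14868077833287*I*√5/670135485454 ≈ 13.366 + 49.611*I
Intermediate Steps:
x(F, c) = 0
j(J) = 152/(7*J) (j(J) = (152/J)/7 = 152/(7*J))
R(v) = I*√5 (R(v) = √(-5 + 0) = √(-5) = I*√5)
h(s, G) = 327 + 3*G*s (h(s, G) = 3*(s*G + 109) = 3*(G*s + 109) = 3*(109 + G*s) = 327 + 3*G*s)
(17482 + 47127)/(h(-181, R(-6)) + j(186)) = (17482 + 47127)/((327 + 3*(I*√5)*(-181)) + (152/7)/186) = 64609/((327 - 543*I*√5) + (152/7)*(1/186)) = 64609/((327 - 543*I*√5) + 76/651) = 64609/(212953/651 - 543*I*√5)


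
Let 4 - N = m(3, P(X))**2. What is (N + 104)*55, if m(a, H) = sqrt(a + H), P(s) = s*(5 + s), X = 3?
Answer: 4455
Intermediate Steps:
m(a, H) = sqrt(H + a)
N = -23 (N = 4 - (sqrt(3*(5 + 3) + 3))**2 = 4 - (sqrt(3*8 + 3))**2 = 4 - (sqrt(24 + 3))**2 = 4 - (sqrt(27))**2 = 4 - (3*sqrt(3))**2 = 4 - 1*27 = 4 - 27 = -23)
(N + 104)*55 = (-23 + 104)*55 = 81*55 = 4455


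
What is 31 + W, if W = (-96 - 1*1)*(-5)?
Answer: 516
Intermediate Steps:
W = 485 (W = (-96 - 1)*(-5) = -97*(-5) = 485)
31 + W = 31 + 485 = 516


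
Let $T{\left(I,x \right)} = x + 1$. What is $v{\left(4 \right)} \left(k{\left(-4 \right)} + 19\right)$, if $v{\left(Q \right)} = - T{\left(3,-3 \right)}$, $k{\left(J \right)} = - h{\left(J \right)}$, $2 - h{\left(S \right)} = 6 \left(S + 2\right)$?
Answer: $10$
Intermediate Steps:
$h{\left(S \right)} = -10 - 6 S$ ($h{\left(S \right)} = 2 - 6 \left(S + 2\right) = 2 - 6 \left(2 + S\right) = 2 - \left(12 + 6 S\right) = -10 - 6 S$)
$T{\left(I,x \right)} = 1 + x$
$k{\left(J \right)} = 10 + 6 J$ ($k{\left(J \right)} = - (-10 - 6 J) = 10 + 6 J$)
$v{\left(Q \right)} = 2$ ($v{\left(Q \right)} = - (1 - 3) = \left(-1\right) \left(-2\right) = 2$)
$v{\left(4 \right)} \left(k{\left(-4 \right)} + 19\right) = 2 \left(\left(10 + 6 \left(-4\right)\right) + 19\right) = 2 \left(\left(10 - 24\right) + 19\right) = 2 \left(-14 + 19\right) = 2 \cdot 5 = 10$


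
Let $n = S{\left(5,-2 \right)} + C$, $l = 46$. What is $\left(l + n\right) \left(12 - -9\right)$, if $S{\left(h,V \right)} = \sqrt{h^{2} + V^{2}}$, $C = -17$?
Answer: $609 + 21 \sqrt{29} \approx 722.09$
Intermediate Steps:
$S{\left(h,V \right)} = \sqrt{V^{2} + h^{2}}$
$n = -17 + \sqrt{29}$ ($n = \sqrt{\left(-2\right)^{2} + 5^{2}} - 17 = \sqrt{4 + 25} - 17 = \sqrt{29} - 17 = -17 + \sqrt{29} \approx -11.615$)
$\left(l + n\right) \left(12 - -9\right) = \left(46 - \left(17 - \sqrt{29}\right)\right) \left(12 - -9\right) = \left(29 + \sqrt{29}\right) \left(12 + 9\right) = \left(29 + \sqrt{29}\right) 21 = 609 + 21 \sqrt{29}$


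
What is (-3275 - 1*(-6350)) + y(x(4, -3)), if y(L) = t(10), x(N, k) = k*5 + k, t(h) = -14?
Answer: 3061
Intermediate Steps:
x(N, k) = 6*k (x(N, k) = 5*k + k = 6*k)
y(L) = -14
(-3275 - 1*(-6350)) + y(x(4, -3)) = (-3275 - 1*(-6350)) - 14 = (-3275 + 6350) - 14 = 3075 - 14 = 3061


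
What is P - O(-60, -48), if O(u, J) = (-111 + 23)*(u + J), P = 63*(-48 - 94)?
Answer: -18450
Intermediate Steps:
P = -8946 (P = 63*(-142) = -8946)
O(u, J) = -88*J - 88*u (O(u, J) = -88*(J + u) = -88*J - 88*u)
P - O(-60, -48) = -8946 - (-88*(-48) - 88*(-60)) = -8946 - (4224 + 5280) = -8946 - 1*9504 = -8946 - 9504 = -18450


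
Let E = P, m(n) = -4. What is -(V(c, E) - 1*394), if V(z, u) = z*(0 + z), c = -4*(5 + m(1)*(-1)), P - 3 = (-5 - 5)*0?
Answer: -902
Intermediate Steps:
P = 3 (P = 3 + (-5 - 5)*0 = 3 - 10*0 = 3 + 0 = 3)
E = 3
c = -36 (c = -4*(5 - 4*(-1)) = -4*(5 + 4) = -4*9 = -36)
V(z, u) = z² (V(z, u) = z*z = z²)
-(V(c, E) - 1*394) = -((-36)² - 1*394) = -(1296 - 394) = -1*902 = -902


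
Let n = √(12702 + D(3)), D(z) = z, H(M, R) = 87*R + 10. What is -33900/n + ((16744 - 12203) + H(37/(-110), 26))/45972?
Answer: 757/5108 - 2260*√105/77 ≈ -300.61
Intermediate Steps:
H(M, R) = 10 + 87*R
n = 11*√105 (n = √(12702 + 3) = √12705 = 11*√105 ≈ 112.72)
-33900/n + ((16744 - 12203) + H(37/(-110), 26))/45972 = -33900*√105/1155 + ((16744 - 12203) + (10 + 87*26))/45972 = -2260*√105/77 + (4541 + (10 + 2262))*(1/45972) = -2260*√105/77 + (4541 + 2272)*(1/45972) = -2260*√105/77 + 6813*(1/45972) = -2260*√105/77 + 757/5108 = 757/5108 - 2260*√105/77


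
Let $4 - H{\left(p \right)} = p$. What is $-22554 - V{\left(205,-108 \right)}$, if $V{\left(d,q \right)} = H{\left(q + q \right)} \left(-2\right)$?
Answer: $-22114$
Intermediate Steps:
$H{\left(p \right)} = 4 - p$
$V{\left(d,q \right)} = -8 + 4 q$ ($V{\left(d,q \right)} = \left(4 - \left(q + q\right)\right) \left(-2\right) = \left(4 - 2 q\right) \left(-2\right) = -8 + 4 q$)
$-22554 - V{\left(205,-108 \right)} = -22554 - \left(-8 + 4 \left(-108\right)\right) = -22554 - \left(-8 - 432\right) = -22554 - -440 = -22554 + 440 = -22114$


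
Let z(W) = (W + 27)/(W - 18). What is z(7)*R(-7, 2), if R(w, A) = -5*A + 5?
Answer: 170/11 ≈ 15.455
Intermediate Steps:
z(W) = (27 + W)/(-18 + W)
R(w, A) = 5 - 5*A
z(7)*R(-7, 2) = ((27 + 7)/(-18 + 7))*(5 - 5*2) = (34/(-11))*(5 - 10) = -1/11*34*(-5) = -34/11*(-5) = 170/11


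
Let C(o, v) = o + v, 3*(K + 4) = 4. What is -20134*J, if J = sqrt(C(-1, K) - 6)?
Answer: -20134*I*sqrt(87)/3 ≈ -62599.0*I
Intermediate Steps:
K = -8/3 (K = -4 + (1/3)*4 = -4 + 4/3 = -8/3 ≈ -2.6667)
J = I*sqrt(87)/3 (J = sqrt((-1 - 8/3) - 6) = sqrt(-11/3 - 6) = sqrt(-29/3) = I*sqrt(87)/3 ≈ 3.1091*I)
-20134*J = -20134*I*sqrt(87)/3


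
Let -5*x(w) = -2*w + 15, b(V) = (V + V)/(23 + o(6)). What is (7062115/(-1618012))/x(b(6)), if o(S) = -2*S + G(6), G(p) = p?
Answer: 600279775/373760772 ≈ 1.6061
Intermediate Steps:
o(S) = 6 - 2*S (o(S) = -2*S + 6 = 6 - 2*S)
b(V) = 2*V/17 (b(V) = (V + V)/(23 + (6 - 2*6)) = (2*V)/(23 + (6 - 12)) = (2*V)/(23 - 6) = (2*V)/17 = (2*V)*(1/17) = 2*V/17)
x(w) = -3 + 2*w/5 (x(w) = -(-2*w + 15)/5 = -(15 - 2*w)/5 = -3 + 2*w/5)
(7062115/(-1618012))/x(b(6)) = (7062115/(-1618012))/(-3 + 2*((2/17)*6)/5) = (7062115*(-1/1618012))/(-3 + (⅖)*(12/17)) = -7062115/(1618012*(-3 + 24/85)) = -7062115/(1618012*(-231/85)) = -7062115/1618012*(-85/231) = 600279775/373760772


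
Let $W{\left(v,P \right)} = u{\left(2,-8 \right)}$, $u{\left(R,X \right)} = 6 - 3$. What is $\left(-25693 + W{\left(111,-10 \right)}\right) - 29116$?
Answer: $-54806$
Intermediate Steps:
$u{\left(R,X \right)} = 3$ ($u{\left(R,X \right)} = 6 - 3 = 3$)
$W{\left(v,P \right)} = 3$
$\left(-25693 + W{\left(111,-10 \right)}\right) - 29116 = \left(-25693 + 3\right) - 29116 = -25690 - 29116 = -54806$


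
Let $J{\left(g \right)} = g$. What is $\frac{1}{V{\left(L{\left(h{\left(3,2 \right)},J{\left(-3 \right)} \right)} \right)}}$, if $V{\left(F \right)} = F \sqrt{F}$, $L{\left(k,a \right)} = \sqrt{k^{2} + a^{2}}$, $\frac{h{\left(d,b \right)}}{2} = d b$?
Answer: $\frac{\sqrt{3} \sqrt[4]{17}}{153} \approx 0.022987$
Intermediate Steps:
$h{\left(d,b \right)} = 2 b d$ ($h{\left(d,b \right)} = 2 d b = 2 b d$)
$L{\left(k,a \right)} = \sqrt{a^{2} + k^{2}}$
$V{\left(F \right)} = F^{\frac{3}{2}}$
$\frac{1}{V{\left(L{\left(h{\left(3,2 \right)},J{\left(-3 \right)} \right)} \right)}} = \frac{1}{\left(\sqrt{\left(-3\right)^{2} + \left(2 \cdot 2 \cdot 3\right)^{2}}\right)^{\frac{3}{2}}} = \frac{1}{\left(\sqrt{9 + 12^{2}}\right)^{\frac{3}{2}}} = \frac{1}{\left(\sqrt{9 + 144}\right)^{\frac{3}{2}}} = \frac{1}{\left(\sqrt{153}\right)^{\frac{3}{2}}} = \frac{1}{\left(3 \sqrt{17}\right)^{\frac{3}{2}}} = \frac{1}{3 \sqrt{3} \cdot 17^{\frac{3}{4}}} = \frac{\sqrt{3} \sqrt[4]{17}}{153}$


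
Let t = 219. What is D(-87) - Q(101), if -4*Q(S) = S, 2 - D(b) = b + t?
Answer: -419/4 ≈ -104.75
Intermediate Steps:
D(b) = -217 - b (D(b) = 2 - (b + 219) = 2 - (219 + b) = 2 + (-219 - b) = -217 - b)
Q(S) = -S/4
D(-87) - Q(101) = (-217 - 1*(-87)) - (-1)*101/4 = (-217 + 87) - 1*(-101/4) = -130 + 101/4 = -419/4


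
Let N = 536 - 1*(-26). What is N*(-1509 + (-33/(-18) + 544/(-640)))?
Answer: -25425161/30 ≈ -8.4751e+5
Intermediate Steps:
N = 562 (N = 536 + 26 = 562)
N*(-1509 + (-33/(-18) + 544/(-640))) = 562*(-1509 + (-33/(-18) + 544/(-640))) = 562*(-1509 + (-33*(-1/18) + 544*(-1/640))) = 562*(-1509 + (11/6 - 17/20)) = 562*(-1509 + 59/60) = 562*(-90481/60) = -25425161/30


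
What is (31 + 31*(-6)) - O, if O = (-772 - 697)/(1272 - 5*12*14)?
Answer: -65491/432 ≈ -151.60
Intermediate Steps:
O = -1469/432 (O = -1469/(1272 - 60*14) = -1469/(1272 - 840) = -1469/432 ≈ -3.4005)
(31 + 31*(-6)) - O = (31 + 31*(-6)) - 1*(-1469/432) = (31 - 186) + 1469/432 = -155 + 1469/432 = -65491/432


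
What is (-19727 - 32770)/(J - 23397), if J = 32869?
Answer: -52497/9472 ≈ -5.5423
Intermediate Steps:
(-19727 - 32770)/(J - 23397) = (-19727 - 32770)/(32869 - 23397) = -52497/9472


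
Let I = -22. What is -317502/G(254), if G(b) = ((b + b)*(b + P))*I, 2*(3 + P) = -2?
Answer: 158751/1397000 ≈ 0.11364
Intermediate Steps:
P = -4 (P = -3 + (½)*(-2) = -3 - 1 = -4)
G(b) = -44*b*(-4 + b) (G(b) = ((b + b)*(b - 4))*(-22) = ((2*b)*(-4 + b))*(-22) = (2*b*(-4 + b))*(-22) = -44*b*(-4 + b))
-317502/G(254) = -317502*1/(11176*(4 - 1*254)) = -317502*1/(11176*(4 - 254)) = -317502/(44*254*(-250)) = -317502/(-2794000) = -317502*(-1/2794000) = 158751/1397000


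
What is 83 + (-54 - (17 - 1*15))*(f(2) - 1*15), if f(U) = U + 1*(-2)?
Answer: 923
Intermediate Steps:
f(U) = -2 + U (f(U) = U - 2 = -2 + U)
83 + (-54 - (17 - 1*15))*(f(2) - 1*15) = 83 + (-54 - (17 - 1*15))*((-2 + 2) - 1*15) = 83 + (-54 - (17 - 15))*(0 - 15) = 83 + (-54 - 1*2)*(-15) = 83 + (-54 - 2)*(-15) = 83 - 56*(-15) = 83 + 840 = 923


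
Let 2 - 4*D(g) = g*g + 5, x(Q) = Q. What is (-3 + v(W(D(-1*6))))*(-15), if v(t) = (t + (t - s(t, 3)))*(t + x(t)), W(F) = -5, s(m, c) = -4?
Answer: -855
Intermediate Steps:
D(g) = -¾ - g²/4 (D(g) = ½ - (g*g + 5)/4 = ½ - (g² + 5)/4 = ½ - (5 + g²)/4 = ½ + (-5/4 - g²/4) = -¾ - g²/4)
v(t) = 2*t*(4 + 2*t) (v(t) = (t + (t - 1*(-4)))*(t + t) = (t + (t + 4))*(2*t) = (t + (4 + t))*(2*t) = (4 + 2*t)*(2*t) = 2*t*(4 + 2*t))
(-3 + v(W(D(-1*6))))*(-15) = (-3 + 4*(-5)*(2 - 5))*(-15) = (-3 + 4*(-5)*(-3))*(-15) = (-3 + 60)*(-15) = 57*(-15) = -855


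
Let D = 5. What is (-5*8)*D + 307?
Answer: 107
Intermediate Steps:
(-5*8)*D + 307 = -5*8*5 + 307 = -40*5 + 307 = -200 + 307 = 107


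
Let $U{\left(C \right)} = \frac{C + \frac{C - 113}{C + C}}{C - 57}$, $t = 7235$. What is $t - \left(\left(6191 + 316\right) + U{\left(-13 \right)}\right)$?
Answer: $\frac{331187}{455} \approx 727.88$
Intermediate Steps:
$U{\left(C \right)} = \frac{C + \frac{-113 + C}{2 C}}{-57 + C}$
$t - \left(\left(6191 + 316\right) + U{\left(-13 \right)}\right) = 7235 - \left(\left(6191 + 316\right) + \frac{-113 - 13 + 2 \left(-13\right)^{2}}{2 \left(-13\right) \left(-57 - 13\right)}\right) = 7235 - \left(6507 + \frac{1}{2} \left(- \frac{1}{13}\right) \frac{1}{-70} \left(-113 - 13 + 2 \cdot 169\right)\right) = 7235 - \left(6507 + \frac{1}{2} \left(- \frac{1}{13}\right) \left(- \frac{1}{70}\right) \left(-113 - 13 + 338\right)\right) = 7235 - \left(6507 + \frac{1}{2} \left(- \frac{1}{13}\right) \left(- \frac{1}{70}\right) 212\right) = 7235 - \left(6507 + \frac{53}{455}\right) = 7235 - \frac{2960738}{455} = \frac{331187}{455}$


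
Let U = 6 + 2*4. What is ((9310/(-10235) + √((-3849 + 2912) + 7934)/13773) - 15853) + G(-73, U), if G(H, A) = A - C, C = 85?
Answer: -32598290/2047 + √6997/13773 ≈ -15925.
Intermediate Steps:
U = 14 (U = 6 + 8 = 14)
G(H, A) = -85 + A (G(H, A) = A - 1*85 = A - 85 = -85 + A)
((9310/(-10235) + √((-3849 + 2912) + 7934)/13773) - 15853) + G(-73, U) = ((9310/(-10235) + √((-3849 + 2912) + 7934)/13773) - 15853) + (-85 + 14) = ((9310*(-1/10235) + √(-937 + 7934)*(1/13773)) - 15853) - 71 = ((-1862/2047 + √6997*(1/13773)) - 15853) - 71 = ((-1862/2047 + √6997/13773) - 15853) - 71 = (-32452953/2047 + √6997/13773) - 71 = -32598290/2047 + √6997/13773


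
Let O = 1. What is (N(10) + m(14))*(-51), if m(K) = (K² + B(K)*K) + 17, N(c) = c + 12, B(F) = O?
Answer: -12699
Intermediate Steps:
B(F) = 1
N(c) = 12 + c
m(K) = 17 + K + K² (m(K) = (K² + 1*K) + 17 = (K² + K) + 17 = (K + K²) + 17 = 17 + K + K²)
(N(10) + m(14))*(-51) = ((12 + 10) + (17 + 14 + 14²))*(-51) = (22 + (17 + 14 + 196))*(-51) = (22 + 227)*(-51) = 249*(-51) = -12699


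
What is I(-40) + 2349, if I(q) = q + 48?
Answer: 2357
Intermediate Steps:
I(q) = 48 + q
I(-40) + 2349 = (48 - 40) + 2349 = 8 + 2349 = 2357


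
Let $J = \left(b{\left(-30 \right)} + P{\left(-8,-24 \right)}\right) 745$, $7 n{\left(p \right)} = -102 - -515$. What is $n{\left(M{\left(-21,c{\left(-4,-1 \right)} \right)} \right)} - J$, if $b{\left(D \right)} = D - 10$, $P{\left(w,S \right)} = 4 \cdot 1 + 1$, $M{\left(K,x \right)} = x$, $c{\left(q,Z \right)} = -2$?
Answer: $26134$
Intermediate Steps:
$P{\left(w,S \right)} = 5$ ($P{\left(w,S \right)} = 4 + 1 = 5$)
$n{\left(p \right)} = 59$ ($n{\left(p \right)} = \frac{-102 - -515}{7} = \frac{-102 + 515}{7} = \frac{1}{7} \cdot 413 = 59$)
$b{\left(D \right)} = -10 + D$ ($b{\left(D \right)} = D - 10 = -10 + D$)
$J = -26075$ ($J = \left(\left(-10 - 30\right) + 5\right) 745 = \left(-40 + 5\right) 745 = \left(-35\right) 745 = -26075$)
$n{\left(M{\left(-21,c{\left(-4,-1 \right)} \right)} \right)} - J = 59 - -26075 = 59 + 26075 = 26134$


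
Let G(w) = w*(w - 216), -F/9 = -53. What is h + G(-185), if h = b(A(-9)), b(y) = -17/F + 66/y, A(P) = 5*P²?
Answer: 530794586/7155 ≈ 74185.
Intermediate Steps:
F = 477 (F = -9*(-53) = 477)
G(w) = w*(-216 + w)
b(y) = -17/477 + 66/y
h = 911/7155 (h = -17/477 + 66/((5*(-9)²)) = -17/477 + 66/((5*81)) = -17/477 + 66/405 = -17/477 + 66*(1/405) = -17/477 + 22/135 = 911/7155 ≈ 0.12732)
h + G(-185) = 911/7155 - 185*(-216 - 185) = 911/7155 - 185*(-401) = 911/7155 + 74185 = 530794586/7155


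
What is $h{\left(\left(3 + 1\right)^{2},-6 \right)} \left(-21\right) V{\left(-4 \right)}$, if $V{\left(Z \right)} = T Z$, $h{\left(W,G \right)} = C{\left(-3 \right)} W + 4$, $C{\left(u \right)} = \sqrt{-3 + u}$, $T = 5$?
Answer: $1680 + 6720 i \sqrt{6} \approx 1680.0 + 16461.0 i$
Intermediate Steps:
$h{\left(W,G \right)} = 4 + i W \sqrt{6}$ ($h{\left(W,G \right)} = \sqrt{-3 - 3} W + 4 = \sqrt{-6} W + 4 = i \sqrt{6} W + 4 = i W \sqrt{6} + 4 = 4 + i W \sqrt{6}$)
$V{\left(Z \right)} = 5 Z$
$h{\left(\left(3 + 1\right)^{2},-6 \right)} \left(-21\right) V{\left(-4 \right)} = \left(4 + i \left(3 + 1\right)^{2} \sqrt{6}\right) \left(-21\right) 5 \left(-4\right) = \left(4 + i 4^{2} \sqrt{6}\right) \left(-21\right) \left(-20\right) = \left(4 + i 16 \sqrt{6}\right) \left(-21\right) \left(-20\right) = \left(4 + 16 i \sqrt{6}\right) \left(-21\right) \left(-20\right) = \left(-84 - 336 i \sqrt{6}\right) \left(-20\right) = 1680 + 6720 i \sqrt{6}$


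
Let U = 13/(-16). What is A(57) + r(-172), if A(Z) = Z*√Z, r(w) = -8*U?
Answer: 13/2 + 57*√57 ≈ 436.84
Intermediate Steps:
U = -13/16 (U = 13*(-1/16) = -13/16 ≈ -0.81250)
r(w) = 13/2 (r(w) = -8*(-13/16) = 13/2)
A(Z) = Z^(3/2)
A(57) + r(-172) = 57^(3/2) + 13/2 = 57*√57 + 13/2 = 13/2 + 57*√57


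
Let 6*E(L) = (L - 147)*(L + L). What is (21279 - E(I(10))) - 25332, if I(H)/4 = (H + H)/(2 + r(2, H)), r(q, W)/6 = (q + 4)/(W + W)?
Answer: -3432199/1083 ≈ -3169.2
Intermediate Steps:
r(q, W) = 3*(4 + q)/W (r(q, W) = 6*((q + 4)/(W + W)) = 6*((4 + q)/((2*W))) = 6*((4 + q)*(1/(2*W))) = 6*((4 + q)/(2*W)) = 3*(4 + q)/W)
I(H) = 8*H/(2 + 18/H) (I(H) = 4*((H + H)/(2 + 3*(4 + 2)/H)) = 4*((2*H)/(2 + 3*6/H)) = 4*((2*H)/(2 + 18/H)) = 4*(2*H/(2 + 18/H)) = 8*H/(2 + 18/H))
E(L) = L*(-147 + L)/3 (E(L) = ((L - 147)*(L + L))/6 = ((-147 + L)*(2*L))/6 = (2*L*(-147 + L))/6 = L*(-147 + L)/3)
(21279 - E(I(10))) - 25332 = (21279 - 4*10²/(9 + 10)*(-147 + 4*10²/(9 + 10))/3) - 25332 = (21279 - 4*100/19*(-147 + 4*100/19)/3) - 25332 = (21279 - 4*100*(1/19)*(-147 + 4*100*(1/19))/3) - 25332 = (21279 - 400*(-147 + 400/19)/(3*19)) - 25332 = (21279 - 400*(-2393)/(3*19*19)) - 25332 = (21279 - 1*(-957200/1083)) - 25332 = (21279 + 957200/1083) - 25332 = 24002357/1083 - 25332 = -3432199/1083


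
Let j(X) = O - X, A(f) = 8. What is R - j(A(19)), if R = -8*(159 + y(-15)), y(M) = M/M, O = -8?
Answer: -1264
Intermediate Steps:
y(M) = 1
j(X) = -8 - X
R = -1280 (R = -8*(159 + 1) = -8*160 = -1280)
R - j(A(19)) = -1280 - (-8 - 1*8) = -1280 - (-8 - 8) = -1280 - 1*(-16) = -1280 + 16 = -1264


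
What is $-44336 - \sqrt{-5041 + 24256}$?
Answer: $-44336 - 3 \sqrt{2135} \approx -44475.0$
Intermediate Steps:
$-44336 - \sqrt{-5041 + 24256} = -44336 - \sqrt{19215} = -44336 - 3 \sqrt{2135}$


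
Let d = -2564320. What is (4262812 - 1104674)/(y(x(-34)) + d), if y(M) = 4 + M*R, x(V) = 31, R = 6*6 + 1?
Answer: -3158138/2563169 ≈ -1.2321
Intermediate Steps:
R = 37 (R = 36 + 1 = 37)
y(M) = 4 + 37*M (y(M) = 4 + M*37 = 4 + 37*M)
(4262812 - 1104674)/(y(x(-34)) + d) = (4262812 - 1104674)/((4 + 37*31) - 2564320) = 3158138/((4 + 1147) - 2564320) = 3158138/(1151 - 2564320) = 3158138/(-2563169) = 3158138*(-1/2563169) = -3158138/2563169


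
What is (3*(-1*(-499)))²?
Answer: 2241009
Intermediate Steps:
(3*(-1*(-499)))² = (3*499)² = 1497² = 2241009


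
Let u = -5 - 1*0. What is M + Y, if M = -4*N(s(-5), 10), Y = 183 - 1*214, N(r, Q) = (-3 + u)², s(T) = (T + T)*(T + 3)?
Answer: -287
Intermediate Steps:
u = -5 (u = -5 + 0 = -5)
s(T) = 2*T*(3 + T) (s(T) = (2*T)*(3 + T) = 2*T*(3 + T))
N(r, Q) = 64 (N(r, Q) = (-3 - 5)² = (-8)² = 64)
Y = -31 (Y = 183 - 214 = -31)
M = -256 (M = -4*64 = -256)
M + Y = -256 - 31 = -287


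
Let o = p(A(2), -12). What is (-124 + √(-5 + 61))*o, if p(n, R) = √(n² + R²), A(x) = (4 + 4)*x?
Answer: -2480 + 40*√14 ≈ -2330.3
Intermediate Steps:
A(x) = 8*x
p(n, R) = √(R² + n²)
o = 20 (o = √((-12)² + (8*2)²) = √(144 + 16²) = √(144 + 256) = √400 = 20)
(-124 + √(-5 + 61))*o = (-124 + √(-5 + 61))*20 = (-124 + √56)*20 = (-124 + 2*√14)*20 = -2480 + 40*√14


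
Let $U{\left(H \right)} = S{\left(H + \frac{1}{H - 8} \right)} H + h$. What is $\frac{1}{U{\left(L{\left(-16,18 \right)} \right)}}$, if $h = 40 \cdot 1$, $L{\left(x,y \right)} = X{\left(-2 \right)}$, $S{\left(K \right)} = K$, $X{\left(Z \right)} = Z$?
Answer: $\frac{5}{221} \approx 0.022624$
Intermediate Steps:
$L{\left(x,y \right)} = -2$
$h = 40$
$U{\left(H \right)} = 40 + H \left(H + \frac{1}{-8 + H}\right)$ ($U{\left(H \right)} = \left(H + \frac{1}{H - 8}\right) H + 40 = \left(H + \frac{1}{-8 + H}\right) H + 40 = H \left(H + \frac{1}{-8 + H}\right) + 40 = 40 + H \left(H + \frac{1}{-8 + H}\right)$)
$\frac{1}{U{\left(L{\left(-16,18 \right)} \right)}} = \frac{1}{\frac{1}{-8 - 2} \left(-320 + 40 \left(-2\right) - 2 \left(1 - 2 \left(-8 - 2\right)\right)\right)} = \frac{1}{\frac{1}{-10} \left(-320 - 80 - 2 \left(1 - -20\right)\right)} = \frac{1}{\left(- \frac{1}{10}\right) \left(-320 - 80 - 2 \left(1 + 20\right)\right)} = \frac{1}{\left(- \frac{1}{10}\right) \left(-320 - 80 - 42\right)} = \frac{1}{\left(- \frac{1}{10}\right) \left(-442\right)} = \frac{1}{\frac{221}{5}} = \frac{5}{221}$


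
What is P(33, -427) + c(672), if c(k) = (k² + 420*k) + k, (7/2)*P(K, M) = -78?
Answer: 5141316/7 ≈ 7.3447e+5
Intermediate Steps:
P(K, M) = -156/7 (P(K, M) = (2/7)*(-78) = -156/7)
c(k) = k² + 421*k
P(33, -427) + c(672) = -156/7 + 672*(421 + 672) = -156/7 + 672*1093 = -156/7 + 734496 = 5141316/7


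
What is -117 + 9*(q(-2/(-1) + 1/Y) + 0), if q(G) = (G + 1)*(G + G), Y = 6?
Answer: 13/2 ≈ 6.5000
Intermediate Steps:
q(G) = 2*G*(1 + G) (q(G) = (1 + G)*(2*G) = 2*G*(1 + G))
-117 + 9*(q(-2/(-1) + 1/Y) + 0) = -117 + 9*(2*(-2/(-1) + 1/6)*(1 + (-2/(-1) + 1/6)) + 0) = -117 + 9*(2*(-2*(-1) + 1*(1/6))*(1 + (-2*(-1) + 1*(1/6))) + 0) = -117 + 9*(2*(2 + 1/6)*(1 + (2 + 1/6)) + 0) = -117 + 9*(2*(13/6)*(1 + 13/6) + 0) = -117 + 9*(2*(13/6)*(19/6) + 0) = -117 + 9*(247/18 + 0) = -117 + 9*(247/18) = -117 + 247/2 = 13/2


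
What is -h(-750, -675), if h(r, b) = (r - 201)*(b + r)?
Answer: -1355175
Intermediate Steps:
h(r, b) = (-201 + r)*(b + r)
-h(-750, -675) = -((-750)**2 - 201*(-675) - 201*(-750) - 675*(-750)) = -(562500 + 135675 + 150750 + 506250) = -1*1355175 = -1355175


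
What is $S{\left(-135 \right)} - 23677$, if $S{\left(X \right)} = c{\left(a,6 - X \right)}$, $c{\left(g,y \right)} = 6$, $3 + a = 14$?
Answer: $-23671$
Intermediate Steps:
$a = 11$ ($a = -3 + 14 = 11$)
$S{\left(X \right)} = 6$
$S{\left(-135 \right)} - 23677 = 6 - 23677 = -23671$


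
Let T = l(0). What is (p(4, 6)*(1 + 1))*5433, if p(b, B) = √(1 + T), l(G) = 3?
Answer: 21732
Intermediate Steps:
T = 3
p(b, B) = 2 (p(b, B) = √(1 + 3) = √4 = 2)
(p(4, 6)*(1 + 1))*5433 = (2*(1 + 1))*5433 = (2*2)*5433 = 4*5433 = 21732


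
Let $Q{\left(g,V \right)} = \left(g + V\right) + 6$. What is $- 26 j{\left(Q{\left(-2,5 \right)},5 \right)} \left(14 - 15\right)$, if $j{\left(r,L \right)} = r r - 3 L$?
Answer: $1716$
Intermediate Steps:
$Q{\left(g,V \right)} = 6 + V + g$ ($Q{\left(g,V \right)} = \left(V + g\right) + 6 = 6 + V + g$)
$j{\left(r,L \right)} = r^{2} - 3 L$
$- 26 j{\left(Q{\left(-2,5 \right)},5 \right)} \left(14 - 15\right) = - 26 \left(\left(6 + 5 - 2\right)^{2} - 15\right) \left(14 - 15\right) = - 26 \left(9^{2} - 15\right) \left(-1\right) = - 26 \left(81 - 15\right) \left(-1\right) = \left(-26\right) 66 \left(-1\right) = \left(-1716\right) \left(-1\right) = 1716$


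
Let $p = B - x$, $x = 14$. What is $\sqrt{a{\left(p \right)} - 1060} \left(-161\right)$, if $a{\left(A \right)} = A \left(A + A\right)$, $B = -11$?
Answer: $- 161 \sqrt{190} \approx -2219.2$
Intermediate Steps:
$p = -25$ ($p = -11 - 14 = -25$)
$a{\left(A \right)} = 2 A^{2}$ ($a{\left(A \right)} = A 2 A = 2 A^{2}$)
$\sqrt{a{\left(p \right)} - 1060} \left(-161\right) = \sqrt{2 \left(-25\right)^{2} - 1060} \left(-161\right) = \sqrt{2 \cdot 625 - 1060} \left(-161\right) = \sqrt{1250 - 1060} \left(-161\right) = \sqrt{190} \left(-161\right) = - 161 \sqrt{190}$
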